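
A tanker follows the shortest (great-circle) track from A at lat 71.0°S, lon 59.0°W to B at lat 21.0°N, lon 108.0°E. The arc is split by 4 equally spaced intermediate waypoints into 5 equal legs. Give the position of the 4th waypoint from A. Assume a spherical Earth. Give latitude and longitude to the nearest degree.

≈ lat 5°S, lon 106°E

The haversine formula gives a central angle δ ≈ 2.259 rad (129.4°) between the endpoints.
Interpolate at f = 4/5 with slerp weights a = sin((1−f)δ)/sin δ ≈ 0.565, b = sin(fδ)/sin δ ≈ 1.259.
p = a·p₁ + b·p₂ ≈ (-0.268, 0.960, -0.083); φ = arcsin(p_z) ≈ -4.78°, λ = atan2(p_y, p_x) ≈ 105.62°.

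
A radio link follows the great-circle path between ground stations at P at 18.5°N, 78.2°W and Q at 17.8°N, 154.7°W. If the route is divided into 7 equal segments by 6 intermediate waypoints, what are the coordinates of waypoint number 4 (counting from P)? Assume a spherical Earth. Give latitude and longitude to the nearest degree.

≈ 23°N, 122°W

The haversine formula gives a central angle δ ≈ 1.258 rad (72.1°) between the endpoints.
Interpolate at f = 4/7 with slerp weights a = sin((1−f)δ)/sin δ ≈ 0.540, b = sin(fδ)/sin δ ≈ 0.692.
p = a·p₁ + b·p₂ ≈ (-0.491, -0.782, 0.383); φ = arcsin(p_z) ≈ 22.51°, λ = atan2(p_y, p_x) ≈ -122.11°.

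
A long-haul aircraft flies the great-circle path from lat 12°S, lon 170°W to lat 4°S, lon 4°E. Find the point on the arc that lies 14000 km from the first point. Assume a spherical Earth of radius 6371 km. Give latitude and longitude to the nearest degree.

≈ lat 38°S, lon 11°W

Write both endpoints as unit vectors p₁, p₂ with components (cos φ cos λ, cos φ sin λ, sin φ).
The central angle between the endpoints is δ = arccos(p₁·p₂) ≈ 2.844 rad (162.9°). The total great-circle distance is δ·R ≈ 2.844 × 6371 ≈ 18116 km, so the target fraction is f = 14000/18116 ≈ 0.773.
Interpolate at f ≈ 0.773 with slerp weights a = sin((1−f)δ)/sin δ ≈ 2.050, b = sin(fδ)/sin δ ≈ 2.758.
p = a·p₁ + b·p₂ ≈ (0.770, -0.156, -0.619); φ = arcsin(p_z) ≈ -38.22°, λ = atan2(p_y, p_x) ≈ -11.48°.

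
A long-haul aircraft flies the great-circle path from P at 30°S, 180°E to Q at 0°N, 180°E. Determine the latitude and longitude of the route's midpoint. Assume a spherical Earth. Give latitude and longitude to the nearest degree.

The haversine formula gives a central angle δ ≈ 0.524 rad (30.0°) between the endpoints.
Interpolate at f = 1/2 with slerp weights a = sin((1−f)δ)/sin δ ≈ 0.518, b = sin(fδ)/sin δ ≈ 0.518.
p = a·p₁ + b·p₂ ≈ (-0.966, 0.000, -0.259); φ = arcsin(p_z) ≈ -15.00°, λ = atan2(p_y, p_x) ≈ 180.00°.

≈ 15°S, 180°E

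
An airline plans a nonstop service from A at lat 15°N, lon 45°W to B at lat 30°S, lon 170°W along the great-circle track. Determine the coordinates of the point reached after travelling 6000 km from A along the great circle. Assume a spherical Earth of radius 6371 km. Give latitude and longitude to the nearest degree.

≈ lat 11°S, lon 93°W

Write both endpoints as unit vectors p₁, p₂ with components (cos φ cos λ, cos φ sin λ, sin φ).
The central angle between the endpoints is δ = arccos(p₁·p₂) ≈ 2.226 rad (127.5°). The total great-circle distance is δ·R ≈ 2.226 × 6371 ≈ 14181 km, so the target fraction is f = 6000/14181 ≈ 0.423.
Interpolate at f ≈ 0.423 with slerp weights a = sin((1−f)δ)/sin δ ≈ 1.210, b = sin(fδ)/sin δ ≈ 1.020.
p = a·p₁ + b·p₂ ≈ (-0.043, -0.979, -0.197); φ = arcsin(p_z) ≈ -11.35°, λ = atan2(p_y, p_x) ≈ -92.54°.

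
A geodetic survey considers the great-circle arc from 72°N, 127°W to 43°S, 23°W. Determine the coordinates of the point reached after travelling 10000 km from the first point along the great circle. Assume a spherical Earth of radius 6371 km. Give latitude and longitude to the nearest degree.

Convert each endpoint to a unit vector on the sphere (x = cos φ cos λ, y = cos φ sin λ, z = sin φ).
The central angle between the endpoints is δ = arccos(p₁·p₂) ≈ 2.351 rad (134.7°). The total great-circle distance is δ·R ≈ 2.351 × 6371 ≈ 14977 km, so the target fraction is f = 10000/14977 ≈ 0.668.
Interpolate at f ≈ 0.668 with slerp weights a = sin((1−f)δ)/sin δ ≈ 0.990, b = sin(fδ)/sin δ ≈ 1.407.
p = a·p₁ + b·p₂ ≈ (0.763, -0.646, -0.017); φ = arcsin(p_z) ≈ -0.99°, λ = atan2(p_y, p_x) ≈ -40.28°.

≈ 1°S, 40°W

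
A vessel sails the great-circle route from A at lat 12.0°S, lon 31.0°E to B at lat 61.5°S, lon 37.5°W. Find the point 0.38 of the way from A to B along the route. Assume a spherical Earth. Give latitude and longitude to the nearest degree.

Convert each endpoint to a unit vector on the sphere (x = cos φ cos λ, y = cos φ sin λ, z = sin φ).
The central angle between the endpoints is δ = arccos(p₁·p₂) ≈ 1.209 rad (69.3°).
Interpolate at f = 0.38 with slerp weights a = sin((1−f)δ)/sin δ ≈ 0.729, b = sin(fδ)/sin δ ≈ 0.474.
p = a·p₁ + b·p₂ ≈ (0.790, 0.229, -0.568); φ = arcsin(p_z) ≈ -34.62°, λ = atan2(p_y, p_x) ≈ 16.18°.

≈ lat 35°S, lon 16°E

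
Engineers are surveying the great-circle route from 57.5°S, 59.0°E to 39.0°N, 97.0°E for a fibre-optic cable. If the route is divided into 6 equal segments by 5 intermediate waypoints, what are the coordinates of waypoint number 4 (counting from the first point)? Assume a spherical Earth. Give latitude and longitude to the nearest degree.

≈ 7°N, 86°E

Convert each endpoint to a unit vector on the sphere (x = cos φ cos λ, y = cos φ sin λ, z = sin φ).
The central angle between the endpoints is δ = arccos(p₁·p₂) ≈ 1.774 rad (101.6°).
Interpolate at f = 4/6 with slerp weights a = sin((1−f)δ)/sin δ ≈ 0.569, b = sin(fδ)/sin δ ≈ 0.945.
p = a·p₁ + b·p₂ ≈ (0.068, 0.991, 0.115); φ = arcsin(p_z) ≈ 6.59°, λ = atan2(p_y, p_x) ≈ 86.08°.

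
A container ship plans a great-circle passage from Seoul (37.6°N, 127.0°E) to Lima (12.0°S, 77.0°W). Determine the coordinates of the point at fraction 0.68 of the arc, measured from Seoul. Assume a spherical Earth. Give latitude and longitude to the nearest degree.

≈ 26°N, 105°W

Convert each endpoint to a unit vector on the sphere (x = cos φ cos λ, y = cos φ sin λ, z = sin φ).
The central angle between the endpoints is δ = arccos(p₁·p₂) ≈ 2.559 rad (146.6°).
Interpolate at f = 0.68 with slerp weights a = sin((1−f)δ)/sin δ ≈ 1.327, b = sin(fδ)/sin δ ≈ 1.791.
p = a·p₁ + b·p₂ ≈ (-0.239, -0.867, 0.437); φ = arcsin(p_z) ≈ 25.92°, λ = atan2(p_y, p_x) ≈ -105.38°.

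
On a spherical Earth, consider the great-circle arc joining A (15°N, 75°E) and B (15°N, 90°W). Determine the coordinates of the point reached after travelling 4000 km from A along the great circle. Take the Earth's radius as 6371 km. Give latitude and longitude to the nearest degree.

Convert each endpoint to a unit vector on the sphere (x = cos φ cos λ, y = cos φ sin λ, z = sin φ).
The central angle between the endpoints is δ = arccos(p₁·p₂) ≈ 2.558 rad (146.5°). The total great-circle distance is δ·R ≈ 2.558 × 6371 ≈ 16294 km, so the target fraction is f = 4000/16294 ≈ 0.245.
Interpolate at f ≈ 0.245 with slerp weights a = sin((1−f)δ)/sin δ ≈ 1.698, b = sin(fδ)/sin δ ≈ 1.065.
p = a·p₁ + b·p₂ ≈ (0.424, 0.555, 0.715); φ = arcsin(p_z) ≈ 45.66°, λ = atan2(p_y, p_x) ≈ 52.60°.

≈ (46°N, 53°E)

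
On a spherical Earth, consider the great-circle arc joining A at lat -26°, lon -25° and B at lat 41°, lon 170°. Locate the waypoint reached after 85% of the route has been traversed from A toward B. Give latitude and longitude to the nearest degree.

≈ lat 55°, lon -160°

The haversine formula gives a central angle δ ≈ 2.802 rad (160.5°) between the endpoints.
Interpolate at f = 0.85 with slerp weights a = sin((1−f)δ)/sin δ ≈ 1.224, b = sin(fδ)/sin δ ≈ 2.067.
p = a·p₁ + b·p₂ ≈ (-0.539, -0.194, 0.820); φ = arcsin(p_z) ≈ 55.04°, λ = atan2(p_y, p_x) ≈ -160.21°.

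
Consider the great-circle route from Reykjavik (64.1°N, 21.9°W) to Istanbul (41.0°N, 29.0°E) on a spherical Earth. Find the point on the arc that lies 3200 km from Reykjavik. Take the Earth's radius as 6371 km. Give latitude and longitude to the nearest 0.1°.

Convert each endpoint to a unit vector on the sphere (x = cos φ cos λ, y = cos φ sin λ, z = sin φ).
The central angle between the endpoints is δ = arccos(p₁·p₂) ≈ 0.647 rad (37.1°). The total great-circle distance is δ·R ≈ 0.647 × 6371 ≈ 4120 km, so the target fraction is f = 3200/4120 ≈ 0.777.
Interpolate at f ≈ 0.777 with slerp weights a = sin((1−f)δ)/sin δ ≈ 0.239, b = sin(fδ)/sin δ ≈ 0.799.
p = a·p₁ + b·p₂ ≈ (0.624, 0.253, 0.739); φ = arcsin(p_z) ≈ 47.65°, λ = atan2(p_y, p_x) ≈ 22.10°.

≈ (47.6°N, 22.1°E)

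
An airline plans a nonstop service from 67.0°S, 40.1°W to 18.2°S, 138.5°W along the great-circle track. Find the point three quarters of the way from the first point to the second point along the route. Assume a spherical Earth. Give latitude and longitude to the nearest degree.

≈ 36°S, 129°W

Convert each endpoint to a unit vector on the sphere (x = cos φ cos λ, y = cos φ sin λ, z = sin φ).
The central angle between the endpoints is δ = arccos(p₁·p₂) ≈ 1.335 rad (76.5°).
Interpolate at f = 3/4 with slerp weights a = sin((1−f)δ)/sin δ ≈ 0.337, b = sin(fδ)/sin δ ≈ 0.866.
p = a·p₁ + b·p₂ ≈ (-0.516, -0.630, -0.581); φ = arcsin(p_z) ≈ -35.50°, λ = atan2(p_y, p_x) ≈ -129.29°.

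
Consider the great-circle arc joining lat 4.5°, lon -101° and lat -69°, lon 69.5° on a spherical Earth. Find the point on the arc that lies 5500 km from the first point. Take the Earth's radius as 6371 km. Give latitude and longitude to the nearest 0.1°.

≈ lat -44.8°, lon -97.0°

Write both endpoints as unit vectors p₁, p₂ with components (cos φ cos λ, cos φ sin λ, sin φ).
The central angle between the endpoints is δ = arccos(p₁·p₂) ≈ 2.010 rad (115.2°). The total great-circle distance is δ·R ≈ 2.010 × 6371 ≈ 12808 km, so the target fraction is f = 5500/12808 ≈ 0.429.
Interpolate at f ≈ 0.429 with slerp weights a = sin((1−f)δ)/sin δ ≈ 1.007, b = sin(fδ)/sin δ ≈ 0.840.
p = a·p₁ + b·p₂ ≈ (-0.086, -0.704, -0.705); φ = arcsin(p_z) ≈ -44.83°, λ = atan2(p_y, p_x) ≈ -96.98°.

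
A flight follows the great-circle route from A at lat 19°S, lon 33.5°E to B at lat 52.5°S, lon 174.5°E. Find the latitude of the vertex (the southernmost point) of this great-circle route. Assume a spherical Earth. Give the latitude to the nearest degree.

The great circle lies in the plane with unit normal n̂ = (p₁ × p₂)/|p₁ × p₂|.
Here n̂_z ≈ +0.369; the vertex latitude is φ_max = arccos|n̂_z| ≈ 68.4°.

≈ 68°S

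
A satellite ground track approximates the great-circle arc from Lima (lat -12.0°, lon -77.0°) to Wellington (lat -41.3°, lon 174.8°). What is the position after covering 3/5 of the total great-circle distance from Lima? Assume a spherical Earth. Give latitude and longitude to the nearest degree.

Write both endpoints as unit vectors p₁, p₂ with components (cos φ cos λ, cos φ sin λ, sin φ).
The central angle between the endpoints is δ = arccos(p₁·p₂) ≈ 1.663 rad (95.3°).
Interpolate at f = 3/5 with slerp weights a = sin((1−f)δ)/sin δ ≈ 0.620, b = sin(fδ)/sin δ ≈ 0.844.
p = a·p₁ + b·p₂ ≈ (-0.495, -0.533, -0.686); φ = arcsin(p_z) ≈ -43.31°, λ = atan2(p_y, p_x) ≈ -132.86°.

≈ lat -43°, lon -133°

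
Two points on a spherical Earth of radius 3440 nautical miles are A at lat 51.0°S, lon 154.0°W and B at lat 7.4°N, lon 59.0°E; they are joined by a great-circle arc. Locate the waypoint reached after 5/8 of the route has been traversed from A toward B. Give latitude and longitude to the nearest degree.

Write both endpoints as unit vectors p₁, p₂ with components (cos φ cos λ, cos φ sin λ, sin φ).
The central angle between the endpoints is δ = arccos(p₁·p₂) ≈ 2.244 rad (128.6°).
Interpolate at f = 5/8 with slerp weights a = sin((1−f)δ)/sin δ ≈ 0.954, b = sin(fδ)/sin δ ≈ 1.261.
p = a·p₁ + b·p₂ ≈ (0.105, 0.809, -0.579); φ = arcsin(p_z) ≈ -35.36°, λ = atan2(p_y, p_x) ≈ 82.63°.

≈ lat 35°S, lon 83°E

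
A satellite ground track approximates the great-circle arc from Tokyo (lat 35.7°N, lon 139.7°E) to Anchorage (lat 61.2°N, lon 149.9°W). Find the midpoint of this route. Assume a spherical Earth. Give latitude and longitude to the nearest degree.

≈ lat 54°N, lon 165°E

Convert each endpoint to a unit vector on the sphere (x = cos φ cos λ, y = cos φ sin λ, z = sin φ).
The central angle between the endpoints is δ = arccos(p₁·p₂) ≈ 0.873 rad (50.0°).
Interpolate at f = 1/2 with slerp weights a = sin((1−f)δ)/sin δ ≈ 0.552, b = sin(fδ)/sin δ ≈ 0.552.
p = a·p₁ + b·p₂ ≈ (-0.572, 0.156, 0.805); φ = arcsin(p_z) ≈ 53.65°, λ = atan2(p_y, p_x) ≈ 164.69°.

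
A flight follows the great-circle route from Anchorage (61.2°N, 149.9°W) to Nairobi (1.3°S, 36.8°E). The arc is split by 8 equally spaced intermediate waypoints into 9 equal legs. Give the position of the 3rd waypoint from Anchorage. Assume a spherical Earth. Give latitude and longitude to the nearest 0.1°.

≈ (78.0°N, 54.7°E)

Write both endpoints as unit vectors p₁, p₂ with components (cos φ cos λ, cos φ sin λ, sin φ).
The central angle between the endpoints is δ = arccos(p₁·p₂) ≈ 2.092 rad (119.9°).
Interpolate at f = 3/9 with slerp weights a = sin((1−f)δ)/sin δ ≈ 1.136, b = sin(fδ)/sin δ ≈ 0.741.
p = a·p₁ + b·p₂ ≈ (0.120, 0.169, 0.978); φ = arcsin(p_z) ≈ 78.04°, λ = atan2(p_y, p_x) ≈ 54.73°.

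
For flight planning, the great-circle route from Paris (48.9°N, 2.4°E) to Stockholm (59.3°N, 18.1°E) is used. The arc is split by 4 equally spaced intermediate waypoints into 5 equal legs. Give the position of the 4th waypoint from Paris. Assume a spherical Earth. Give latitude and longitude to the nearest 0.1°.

≈ (57.4°N, 14.3°E)

From cos δ = sin φ₁ sin φ₂ + cos φ₁ cos φ₂ cos Δλ, the central angle is δ ≈ 0.241 rad (13.8°).
Interpolate at f = 4/5 with slerp weights a = sin((1−f)δ)/sin δ ≈ 0.202, b = sin(fδ)/sin δ ≈ 0.803.
p = a·p₁ + b·p₂ ≈ (0.522, 0.133, 0.842); φ = arcsin(p_z) ≈ 57.40°, λ = atan2(p_y, p_x) ≈ 14.28°.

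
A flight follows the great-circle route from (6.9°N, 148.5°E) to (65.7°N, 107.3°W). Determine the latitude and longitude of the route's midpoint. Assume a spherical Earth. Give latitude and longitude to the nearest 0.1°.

≈ (46.6°N, 172.6°E)

The haversine formula gives a central angle δ ≈ 1.562 rad (89.5°) between the endpoints.
Interpolate at f = 1/2 with slerp weights a = sin((1−f)δ)/sin δ ≈ 0.704, b = sin(fδ)/sin δ ≈ 0.704.
p = a·p₁ + b·p₂ ≈ (-0.682, 0.089, 0.726); φ = arcsin(p_z) ≈ 46.56°, λ = atan2(p_y, p_x) ≈ 172.60°.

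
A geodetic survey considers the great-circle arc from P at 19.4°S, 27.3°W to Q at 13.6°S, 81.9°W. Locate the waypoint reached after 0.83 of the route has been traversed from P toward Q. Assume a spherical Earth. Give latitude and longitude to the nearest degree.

From cos δ = sin φ₁ sin φ₂ + cos φ₁ cos φ₂ cos Δλ, the central angle is δ ≈ 0.916 rad (52.5°).
Interpolate at f = 0.83 with slerp weights a = sin((1−f)δ)/sin δ ≈ 0.196, b = sin(fδ)/sin δ ≈ 0.869.
p = a·p₁ + b·p₂ ≈ (0.283, -0.921, -0.269); φ = arcsin(p_z) ≈ -15.62°, λ = atan2(p_y, p_x) ≈ -72.92°.

≈ 16°S, 73°W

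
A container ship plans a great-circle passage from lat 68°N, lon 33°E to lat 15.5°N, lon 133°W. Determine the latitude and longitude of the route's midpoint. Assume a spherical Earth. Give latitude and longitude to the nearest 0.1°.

≈ lat 63.1°N, lon 124.4°W

Convert each endpoint to a unit vector on the sphere (x = cos φ cos λ, y = cos φ sin λ, z = sin φ).
The central angle between the endpoints is δ = arccos(p₁·p₂) ≈ 1.673 rad (95.9°).
Interpolate at f = 1/2 with slerp weights a = sin((1−f)δ)/sin δ ≈ 0.746, b = sin(fδ)/sin δ ≈ 0.746.
p = a·p₁ + b·p₂ ≈ (-0.256, -0.374, 0.891); φ = arcsin(p_z) ≈ 63.06°, λ = atan2(p_y, p_x) ≈ -124.41°.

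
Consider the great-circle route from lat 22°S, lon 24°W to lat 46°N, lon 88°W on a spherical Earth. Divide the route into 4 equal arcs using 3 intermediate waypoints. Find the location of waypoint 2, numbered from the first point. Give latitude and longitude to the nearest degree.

≈ lat 14°N, lon 51°W

The haversine formula gives a central angle δ ≈ 1.558 rad (89.3°) between the endpoints.
Interpolate at f = 2/4 with slerp weights a = sin((1−f)δ)/sin δ ≈ 0.703, b = sin(fδ)/sin δ ≈ 0.703.
p = a·p₁ + b·p₂ ≈ (0.612, -0.753, 0.242); φ = arcsin(p_z) ≈ 14.02°, λ = atan2(p_y, p_x) ≈ -50.88°.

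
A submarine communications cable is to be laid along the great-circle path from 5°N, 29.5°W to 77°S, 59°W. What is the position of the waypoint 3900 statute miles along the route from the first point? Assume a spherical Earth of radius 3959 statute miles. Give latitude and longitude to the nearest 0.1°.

Convert each endpoint to a unit vector on the sphere (x = cos φ cos λ, y = cos φ sin λ, z = sin φ).
The central angle between the endpoints is δ = arccos(p₁·p₂) ≈ 1.460 rad (83.7°). The total great-circle distance is δ·R ≈ 1.460 × 3959 ≈ 5782 mi, so the target fraction is f = 3900/5782 ≈ 0.675.
Interpolate at f ≈ 0.675 with slerp weights a = sin((1−f)δ)/sin δ ≈ 0.460, b = sin(fδ)/sin δ ≈ 0.838.
p = a·p₁ + b·p₂ ≈ (0.496, -0.388, -0.777); φ = arcsin(p_z) ≈ -50.97°, λ = atan2(p_y, p_x) ≈ -37.98°.

≈ 51.0°S, 38.0°W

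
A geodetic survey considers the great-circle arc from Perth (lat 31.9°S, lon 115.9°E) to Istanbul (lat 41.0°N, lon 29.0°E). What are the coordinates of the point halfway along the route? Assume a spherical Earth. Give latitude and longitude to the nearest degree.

≈ lat 6°N, lon 76°E

Convert each endpoint to a unit vector on the sphere (x = cos φ cos λ, y = cos φ sin λ, z = sin φ).
The central angle between the endpoints is δ = arccos(p₁·p₂) ≈ 1.888 rad (108.2°).
Interpolate at f = 1/2 with slerp weights a = sin((1−f)δ)/sin δ ≈ 0.853, b = sin(fδ)/sin δ ≈ 0.853.
p = a·p₁ + b·p₂ ≈ (0.247, 0.963, 0.109); φ = arcsin(p_z) ≈ 6.25°, λ = atan2(p_y, p_x) ≈ 75.64°.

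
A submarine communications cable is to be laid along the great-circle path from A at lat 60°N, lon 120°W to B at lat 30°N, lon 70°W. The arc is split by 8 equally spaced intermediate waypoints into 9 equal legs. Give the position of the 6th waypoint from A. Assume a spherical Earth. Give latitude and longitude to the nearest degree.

Write both endpoints as unit vectors p₁, p₂ with components (cos φ cos λ, cos φ sin λ, sin φ).
The central angle between the endpoints is δ = arccos(p₁·p₂) ≈ 0.779 rad (44.7°).
Interpolate at f = 6/9 with slerp weights a = sin((1−f)δ)/sin δ ≈ 0.365, b = sin(fδ)/sin δ ≈ 0.706.
p = a·p₁ + b·p₂ ≈ (0.118, -0.733, 0.670); φ = arcsin(p_z) ≈ 42.05°, λ = atan2(p_y, p_x) ≈ -80.87°.

≈ lat 42°N, lon 81°W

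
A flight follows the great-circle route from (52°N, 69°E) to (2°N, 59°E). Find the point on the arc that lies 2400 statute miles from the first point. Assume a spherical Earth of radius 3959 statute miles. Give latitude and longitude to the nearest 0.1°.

Write both endpoints as unit vectors p₁, p₂ with components (cos φ cos λ, cos φ sin λ, sin φ).
The central angle between the endpoints is δ = arccos(p₁·p₂) ≈ 0.885 rad (50.7°). The total great-circle distance is δ·R ≈ 0.885 × 3959 ≈ 3503 mi, so the target fraction is f = 2400/3503 ≈ 0.685.
Interpolate at f ≈ 0.685 with slerp weights a = sin((1−f)δ)/sin δ ≈ 0.355, b = sin(fδ)/sin δ ≈ 0.736.
p = a·p₁ + b·p₂ ≈ (0.457, 0.835, 0.306); φ = arcsin(p_z) ≈ 17.80°, λ = atan2(p_y, p_x) ≈ 61.29°.

≈ (17.8°N, 61.3°E)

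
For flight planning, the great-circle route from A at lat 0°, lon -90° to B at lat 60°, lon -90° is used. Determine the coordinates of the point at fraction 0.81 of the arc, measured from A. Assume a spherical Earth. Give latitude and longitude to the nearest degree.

≈ lat 49°, lon -90°

Convert each endpoint to a unit vector on the sphere (x = cos φ cos λ, y = cos φ sin λ, z = sin φ).
The central angle between the endpoints is δ = arccos(p₁·p₂) ≈ 1.047 rad (60.0°).
Interpolate at f = 0.81 with slerp weights a = sin((1−f)δ)/sin δ ≈ 0.228, b = sin(fδ)/sin δ ≈ 0.866.
p = a·p₁ + b·p₂ ≈ (0.000, -0.661, 0.750); φ = arcsin(p_z) ≈ 48.60°, λ = atan2(p_y, p_x) ≈ -90.00°.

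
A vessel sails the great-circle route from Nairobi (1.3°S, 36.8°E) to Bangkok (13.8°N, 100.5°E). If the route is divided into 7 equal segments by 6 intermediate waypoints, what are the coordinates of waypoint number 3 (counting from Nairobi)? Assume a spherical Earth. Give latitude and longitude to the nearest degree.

Convert each endpoint to a unit vector on the sphere (x = cos φ cos λ, y = cos φ sin λ, z = sin φ).
The central angle between the endpoints is δ = arccos(p₁·p₂) ≈ 1.132 rad (64.9°).
Interpolate at f = 3/7 with slerp weights a = sin((1−f)δ)/sin δ ≈ 0.666, b = sin(fδ)/sin δ ≈ 0.515.
p = a·p₁ + b·p₂ ≈ (0.442, 0.891, 0.108); φ = arcsin(p_z) ≈ 6.19°, λ = atan2(p_y, p_x) ≈ 63.62°.

≈ (6°N, 64°E)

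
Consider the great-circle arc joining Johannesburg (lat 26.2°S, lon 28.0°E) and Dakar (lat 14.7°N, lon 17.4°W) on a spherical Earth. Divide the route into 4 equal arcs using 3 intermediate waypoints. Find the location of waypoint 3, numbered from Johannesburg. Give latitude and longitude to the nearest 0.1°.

≈ lat 4.3°N, lon 6.3°W

Write both endpoints as unit vectors p₁, p₂ with components (cos φ cos λ, cos φ sin λ, sin φ).
The central angle between the endpoints is δ = arccos(p₁·p₂) ≈ 1.050 rad (60.2°).
Interpolate at f = 3/4 with slerp weights a = sin((1−f)δ)/sin δ ≈ 0.299, b = sin(fδ)/sin δ ≈ 0.817.
p = a·p₁ + b·p₂ ≈ (0.991, -0.110, 0.075); φ = arcsin(p_z) ≈ 4.31°, λ = atan2(p_y, p_x) ≈ -6.35°.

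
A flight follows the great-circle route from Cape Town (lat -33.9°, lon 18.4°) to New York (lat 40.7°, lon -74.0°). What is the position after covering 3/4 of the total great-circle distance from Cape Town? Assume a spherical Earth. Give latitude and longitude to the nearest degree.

≈ lat 25°, lon -46°

Write both endpoints as unit vectors p₁, p₂ with components (cos φ cos λ, cos φ sin λ, sin φ).
The central angle between the endpoints is δ = arccos(p₁·p₂) ≈ 1.971 rad (113.0°).
Interpolate at f = 3/4 with slerp weights a = sin((1−f)δ)/sin δ ≈ 0.514, b = sin(fδ)/sin δ ≈ 1.081.
p = a·p₁ + b·p₂ ≈ (0.631, -0.653, 0.419); φ = arcsin(p_z) ≈ 24.75°, λ = atan2(p_y, p_x) ≈ -46.02°.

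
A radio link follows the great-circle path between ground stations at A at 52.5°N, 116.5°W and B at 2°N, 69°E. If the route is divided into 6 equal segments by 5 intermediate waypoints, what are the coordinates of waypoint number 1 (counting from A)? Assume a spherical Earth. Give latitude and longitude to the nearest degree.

≈ 73°N, 125°W

Convert each endpoint to a unit vector on the sphere (x = cos φ cos λ, y = cos φ sin λ, z = sin φ).
The central angle between the endpoints is δ = arccos(p₁·p₂) ≈ 2.187 rad (125.3°).
Interpolate at f = 1/6 with slerp weights a = sin((1−f)δ)/sin δ ≈ 1.187, b = sin(fδ)/sin δ ≈ 0.437.
p = a·p₁ + b·p₂ ≈ (-0.166, -0.239, 0.957); φ = arcsin(p_z) ≈ 73.09°, λ = atan2(p_y, p_x) ≈ -124.77°.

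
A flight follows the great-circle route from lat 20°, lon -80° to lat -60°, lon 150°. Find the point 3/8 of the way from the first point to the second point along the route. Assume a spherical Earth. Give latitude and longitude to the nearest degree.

≈ lat -22°, lon -102°

The haversine formula gives a central angle δ ≈ 2.212 rad (126.7°) between the endpoints.
Interpolate at f = 3/8 with slerp weights a = sin((1−f)δ)/sin δ ≈ 1.226, b = sin(fδ)/sin δ ≈ 0.920.
p = a·p₁ + b·p₂ ≈ (-0.199, -0.904, -0.378); φ = arcsin(p_z) ≈ -22.20°, λ = atan2(p_y, p_x) ≈ -102.38°.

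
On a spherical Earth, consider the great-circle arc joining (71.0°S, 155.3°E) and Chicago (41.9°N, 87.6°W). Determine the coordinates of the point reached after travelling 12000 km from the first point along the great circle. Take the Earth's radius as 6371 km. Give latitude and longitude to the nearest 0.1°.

The haversine formula gives a central angle δ ≈ 2.407 rad (137.9°) between the endpoints. The total great-circle distance is δ·R ≈ 2.407 × 6371 ≈ 15332 km, so the target fraction is f = 12000/15332 ≈ 0.783.
Interpolate at f ≈ 0.783 with slerp weights a = sin((1−f)δ)/sin δ ≈ 0.745, b = sin(fδ)/sin δ ≈ 1.419.
p = a·p₁ + b·p₂ ≈ (-0.176, -0.954, 0.243); φ = arcsin(p_z) ≈ 14.08°, λ = atan2(p_y, p_x) ≈ -100.46°.

≈ (14.1°N, 100.5°W)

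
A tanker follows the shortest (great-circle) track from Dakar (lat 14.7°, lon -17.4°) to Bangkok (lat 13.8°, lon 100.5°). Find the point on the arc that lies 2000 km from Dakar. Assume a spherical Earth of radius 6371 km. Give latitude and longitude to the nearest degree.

Convert each endpoint to a unit vector on the sphere (x = cos φ cos λ, y = cos φ sin λ, z = sin φ).
The central angle between the endpoints is δ = arccos(p₁·p₂) ≈ 1.960 rad (112.3°). The total great-circle distance is δ·R ≈ 1.960 × 6371 ≈ 12484 km, so the target fraction is f = 2000/12484 ≈ 0.160.
Interpolate at f ≈ 0.160 with slerp weights a = sin((1−f)δ)/sin δ ≈ 1.078, b = sin(fδ)/sin δ ≈ 0.334.
p = a·p₁ + b·p₂ ≈ (0.936, 0.007, 0.353); φ = arcsin(p_z) ≈ 20.67°, λ = atan2(p_y, p_x) ≈ 0.42°.

≈ lat 21°, lon 0°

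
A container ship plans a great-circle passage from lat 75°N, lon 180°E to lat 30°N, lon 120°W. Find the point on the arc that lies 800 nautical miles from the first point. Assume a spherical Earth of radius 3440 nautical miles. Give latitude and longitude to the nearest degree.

Write both endpoints as unit vectors p₁, p₂ with components (cos φ cos λ, cos φ sin λ, sin φ).
The central angle between the endpoints is δ = arccos(p₁·p₂) ≈ 0.933 rad (53.5°). The total great-circle distance is δ·R ≈ 0.933 × 3440 ≈ 3211 nmi, so the target fraction is f = 800/3211 ≈ 0.249.
Interpolate at f ≈ 0.249 with slerp weights a = sin((1−f)δ)/sin δ ≈ 0.802, b = sin(fδ)/sin δ ≈ 0.287.
p = a·p₁ + b·p₂ ≈ (-0.332, -0.215, 0.918); φ = arcsin(p_z) ≈ 66.71°, λ = atan2(p_y, p_x) ≈ -147.05°.

≈ lat 67°N, lon 147°W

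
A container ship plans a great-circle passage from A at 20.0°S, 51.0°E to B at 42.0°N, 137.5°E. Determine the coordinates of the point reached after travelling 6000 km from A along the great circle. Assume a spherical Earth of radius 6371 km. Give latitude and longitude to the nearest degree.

Write both endpoints as unit vectors p₁, p₂ with components (cos φ cos λ, cos φ sin λ, sin φ).
The central angle between the endpoints is δ = arccos(p₁·p₂) ≈ 1.758 rad (100.7°). The total great-circle distance is δ·R ≈ 1.758 × 6371 ≈ 11201 km, so the target fraction is f = 6000/11201 ≈ 0.536.
Interpolate at f ≈ 0.536 with slerp weights a = sin((1−f)δ)/sin δ ≈ 0.742, b = sin(fδ)/sin δ ≈ 0.823.
p = a·p₁ + b·p₂ ≈ (-0.012, 0.955, 0.297); φ = arcsin(p_z) ≈ 17.28°, λ = atan2(p_y, p_x) ≈ 90.74°.

≈ 17°N, 91°E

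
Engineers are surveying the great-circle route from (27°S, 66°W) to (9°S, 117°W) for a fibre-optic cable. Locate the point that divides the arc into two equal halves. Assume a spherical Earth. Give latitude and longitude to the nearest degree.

Convert each endpoint to a unit vector on the sphere (x = cos φ cos λ, y = cos φ sin λ, z = sin φ).
The central angle between the endpoints is δ = arccos(p₁·p₂) ≈ 0.896 rad (51.3°).
Interpolate at f = 1/2 with slerp weights a = sin((1−f)δ)/sin δ ≈ 0.555, b = sin(fδ)/sin δ ≈ 0.555.
p = a·p₁ + b·p₂ ≈ (-0.048, -0.940, -0.339); φ = arcsin(p_z) ≈ -19.79°, λ = atan2(p_y, p_x) ≈ -92.91°.

≈ (20°S, 93°W)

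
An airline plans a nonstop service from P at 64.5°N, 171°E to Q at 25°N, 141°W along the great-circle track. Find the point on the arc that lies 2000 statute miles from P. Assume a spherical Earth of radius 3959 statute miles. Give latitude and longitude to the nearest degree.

≈ 44°N, 153°W

From cos δ = sin φ₁ sin φ₂ + cos φ₁ cos φ₂ cos Δλ, the central angle is δ ≈ 0.873 rad (50.0°). The total great-circle distance is δ·R ≈ 0.873 × 3959 ≈ 3456 mi, so the target fraction is f = 2000/3456 ≈ 0.579.
Interpolate at f ≈ 0.579 with slerp weights a = sin((1−f)δ)/sin δ ≈ 0.469, b = sin(fδ)/sin δ ≈ 0.632.
p = a·p₁ + b·p₂ ≈ (-0.644, -0.329, 0.690); φ = arcsin(p_z) ≈ 43.67°, λ = atan2(p_y, p_x) ≈ -152.98°.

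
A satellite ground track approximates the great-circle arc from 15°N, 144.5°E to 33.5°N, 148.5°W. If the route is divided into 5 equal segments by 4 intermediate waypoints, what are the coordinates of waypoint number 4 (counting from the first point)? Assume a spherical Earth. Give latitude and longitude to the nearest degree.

Convert each endpoint to a unit vector on the sphere (x = cos φ cos λ, y = cos φ sin λ, z = sin φ).
The central angle between the endpoints is δ = arccos(p₁·p₂) ≈ 1.096 rad (62.8°).
Interpolate at f = 4/5 with slerp weights a = sin((1−f)δ)/sin δ ≈ 0.244, b = sin(fδ)/sin δ ≈ 0.864.
p = a·p₁ + b·p₂ ≈ (-0.807, -0.239, 0.540); φ = arcsin(p_z) ≈ 32.70°, λ = atan2(p_y, p_x) ≈ -163.47°.

≈ 33°N, 163°W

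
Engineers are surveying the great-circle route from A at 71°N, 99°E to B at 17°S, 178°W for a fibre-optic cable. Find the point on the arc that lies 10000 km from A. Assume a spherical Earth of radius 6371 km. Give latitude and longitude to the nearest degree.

Convert each endpoint to a unit vector on the sphere (x = cos φ cos λ, y = cos φ sin λ, z = sin φ).
The central angle between the endpoints is δ = arccos(p₁·p₂) ≈ 1.812 rad (103.8°). The total great-circle distance is δ·R ≈ 1.812 × 6371 ≈ 11542 km, so the target fraction is f = 10000/11542 ≈ 0.866.
Interpolate at f ≈ 0.866 with slerp weights a = sin((1−f)δ)/sin δ ≈ 0.247, b = sin(fδ)/sin δ ≈ 1.030.
p = a·p₁ + b·p₂ ≈ (-0.997, 0.045, -0.068); φ = arcsin(p_z) ≈ -3.88°, λ = atan2(p_y, p_x) ≈ 177.42°.

≈ 4°S, 177°E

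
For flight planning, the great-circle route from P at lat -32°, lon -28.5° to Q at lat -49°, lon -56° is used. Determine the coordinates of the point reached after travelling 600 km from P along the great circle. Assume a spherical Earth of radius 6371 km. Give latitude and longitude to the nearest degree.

The haversine formula gives a central angle δ ≈ 0.466 rad (26.7°) between the endpoints. The total great-circle distance is δ·R ≈ 0.466 × 6371 ≈ 2968 km, so the target fraction is f = 600/2968 ≈ 0.202.
Interpolate at f ≈ 0.202 with slerp weights a = sin((1−f)δ)/sin δ ≈ 0.809, b = sin(fδ)/sin δ ≈ 0.209.
p = a·p₁ + b·p₂ ≈ (0.679, -0.441, -0.586); φ = arcsin(p_z) ≈ -35.91°, λ = atan2(p_y, p_x) ≈ -32.99°.

≈ lat -36°, lon -33°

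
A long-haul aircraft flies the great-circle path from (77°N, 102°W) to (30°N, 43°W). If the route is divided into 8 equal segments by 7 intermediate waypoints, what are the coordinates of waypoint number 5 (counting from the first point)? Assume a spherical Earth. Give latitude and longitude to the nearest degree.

Write both endpoints as unit vectors p₁, p₂ with components (cos φ cos λ, cos φ sin λ, sin φ).
The central angle between the endpoints is δ = arccos(p₁·p₂) ≈ 0.943 rad (54.0°).
Interpolate at f = 5/8 with slerp weights a = sin((1−f)δ)/sin δ ≈ 0.428, b = sin(fδ)/sin δ ≈ 0.687.
p = a·p₁ + b·p₂ ≈ (0.415, -0.500, 0.760); φ = arcsin(p_z) ≈ 49.49°, λ = atan2(p_y, p_x) ≈ -50.30°.

≈ (49°N, 50°W)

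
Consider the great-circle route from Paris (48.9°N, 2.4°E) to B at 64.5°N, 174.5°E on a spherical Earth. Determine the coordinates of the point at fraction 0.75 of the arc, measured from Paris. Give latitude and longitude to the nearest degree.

≈ 81°N, 164°E

Convert each endpoint to a unit vector on the sphere (x = cos φ cos λ, y = cos φ sin λ, z = sin φ).
The central angle between the endpoints is δ = arccos(p₁·p₂) ≈ 1.159 rad (66.4°).
Interpolate at f = 0.75 with slerp weights a = sin((1−f)δ)/sin δ ≈ 0.312, b = sin(fδ)/sin δ ≈ 0.834.
p = a·p₁ + b·p₂ ≈ (-0.152, 0.043, 0.987); φ = arcsin(p_z) ≈ 80.89°, λ = atan2(p_y, p_x) ≈ 164.25°.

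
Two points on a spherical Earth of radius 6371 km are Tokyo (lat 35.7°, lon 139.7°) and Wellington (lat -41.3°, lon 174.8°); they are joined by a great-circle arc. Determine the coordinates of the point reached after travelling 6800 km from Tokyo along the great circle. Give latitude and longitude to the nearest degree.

Write both endpoints as unit vectors p₁, p₂ with components (cos φ cos λ, cos φ sin λ, sin φ).
The central angle between the endpoints is δ = arccos(p₁·p₂) ≈ 1.457 rad (83.5°). The total great-circle distance is δ·R ≈ 1.457 × 6371 ≈ 9280 km, so the target fraction is f = 6800/9280 ≈ 0.733.
Interpolate at f ≈ 0.733 with slerp weights a = sin((1−f)δ)/sin δ ≈ 0.382, b = sin(fδ)/sin δ ≈ 0.882.
p = a·p₁ + b·p₂ ≈ (-0.896, 0.261, -0.359); φ = arcsin(p_z) ≈ -21.04°, λ = atan2(p_y, p_x) ≈ 163.78°.

≈ lat -21°, lon 164°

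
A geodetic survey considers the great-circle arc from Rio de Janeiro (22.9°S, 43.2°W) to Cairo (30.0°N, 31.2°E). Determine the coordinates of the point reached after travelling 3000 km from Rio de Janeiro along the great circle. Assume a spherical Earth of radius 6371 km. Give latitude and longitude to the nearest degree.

≈ (7°S, 21°W)

The haversine formula gives a central angle δ ≈ 1.551 rad (88.9°) between the endpoints. The total great-circle distance is δ·R ≈ 1.551 × 6371 ≈ 9880 km, so the target fraction is f = 3000/9880 ≈ 0.304.
Interpolate at f ≈ 0.304 with slerp weights a = sin((1−f)δ)/sin δ ≈ 0.882, b = sin(fδ)/sin δ ≈ 0.454.
p = a·p₁ + b·p₂ ≈ (0.928, -0.353, -0.116); φ = arcsin(p_z) ≈ -6.68°, λ = atan2(p_y, p_x) ≈ -20.80°.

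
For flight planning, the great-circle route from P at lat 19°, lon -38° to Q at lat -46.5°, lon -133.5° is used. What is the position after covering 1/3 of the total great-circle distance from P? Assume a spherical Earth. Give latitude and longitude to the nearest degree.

≈ lat -7°, lon -63°

Write both endpoints as unit vectors p₁, p₂ with components (cos φ cos λ, cos φ sin λ, sin φ).
The central angle between the endpoints is δ = arccos(p₁·p₂) ≈ 1.874 rad (107.4°).
Interpolate at f = 1/3 with slerp weights a = sin((1−f)δ)/sin δ ≈ 0.994, b = sin(fδ)/sin δ ≈ 0.613.
p = a·p₁ + b·p₂ ≈ (0.450, -0.885, -0.121); φ = arcsin(p_z) ≈ -6.94°, λ = atan2(p_y, p_x) ≈ -63.02°.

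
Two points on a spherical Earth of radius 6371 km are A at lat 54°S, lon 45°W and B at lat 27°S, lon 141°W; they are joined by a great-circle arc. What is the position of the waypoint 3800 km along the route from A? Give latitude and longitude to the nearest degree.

The haversine formula gives a central angle δ ≈ 1.253 rad (71.8°) between the endpoints. The total great-circle distance is δ·R ≈ 1.253 × 6371 ≈ 7982 km, so the target fraction is f = 3800/7982 ≈ 0.476.
Interpolate at f ≈ 0.476 with slerp weights a = sin((1−f)δ)/sin δ ≈ 0.643, b = sin(fδ)/sin δ ≈ 0.591.
p = a·p₁ + b·p₂ ≈ (-0.142, -0.599, -0.788); φ = arcsin(p_z) ≈ -52.02°, λ = atan2(p_y, p_x) ≈ -103.38°.

≈ lat 52°S, lon 103°W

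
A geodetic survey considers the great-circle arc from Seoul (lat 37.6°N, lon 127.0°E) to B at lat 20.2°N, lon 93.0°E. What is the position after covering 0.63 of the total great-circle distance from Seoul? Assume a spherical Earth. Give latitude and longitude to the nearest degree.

The haversine formula gives a central angle δ ≈ 0.597 rad (34.2°) between the endpoints.
Interpolate at f = 0.63 with slerp weights a = sin((1−f)δ)/sin δ ≈ 0.390, b = sin(fδ)/sin δ ≈ 0.653.
p = a·p₁ + b·p₂ ≈ (-0.218, 0.859, 0.463); φ = arcsin(p_z) ≈ 27.61°, λ = atan2(p_y, p_x) ≈ 104.24°.

≈ lat 28°N, lon 104°E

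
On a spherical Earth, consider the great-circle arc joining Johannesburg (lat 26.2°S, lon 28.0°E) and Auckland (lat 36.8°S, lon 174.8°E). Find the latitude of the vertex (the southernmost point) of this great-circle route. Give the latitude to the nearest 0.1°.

≈ 65.3°S

The great circle lies in the plane with unit normal n̂ = (p₁ × p₂)/|p₁ × p₂|.
Here n̂_z ≈ +0.418; the vertex latitude is φ_max = arccos|n̂_z| ≈ 65.3°.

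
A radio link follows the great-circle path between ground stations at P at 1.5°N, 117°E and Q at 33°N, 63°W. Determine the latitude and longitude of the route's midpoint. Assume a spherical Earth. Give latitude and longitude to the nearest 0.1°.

≈ 74.2°N, 117.0°E

Write both endpoints as unit vectors p₁, p₂ with components (cos φ cos λ, cos φ sin λ, sin φ).
The central angle between the endpoints is δ = arccos(p₁·p₂) ≈ 2.539 rad (145.5°).
Interpolate at f = 1/2 with slerp weights a = sin((1−f)δ)/sin δ ≈ 1.686, b = sin(fδ)/sin δ ≈ 1.686.
p = a·p₁ + b·p₂ ≈ (-0.123, 0.242, 0.962); φ = arcsin(p_z) ≈ 74.25°, λ = atan2(p_y, p_x) ≈ 117.00°.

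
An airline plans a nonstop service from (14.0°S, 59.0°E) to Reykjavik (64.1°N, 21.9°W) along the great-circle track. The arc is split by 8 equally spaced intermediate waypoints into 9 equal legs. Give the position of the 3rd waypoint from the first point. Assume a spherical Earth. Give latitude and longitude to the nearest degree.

≈ (16°N, 45°E)

From cos δ = sin φ₁ sin φ₂ + cos φ₁ cos φ₂ cos Δλ, the central angle is δ ≈ 1.722 rad (98.7°).
Interpolate at f = 3/9 with slerp weights a = sin((1−f)δ)/sin δ ≈ 0.922, b = sin(fδ)/sin δ ≈ 0.549.
p = a·p₁ + b·p₂ ≈ (0.684, 0.678, 0.271); φ = arcsin(p_z) ≈ 15.72°, λ = atan2(p_y, p_x) ≈ 44.75°.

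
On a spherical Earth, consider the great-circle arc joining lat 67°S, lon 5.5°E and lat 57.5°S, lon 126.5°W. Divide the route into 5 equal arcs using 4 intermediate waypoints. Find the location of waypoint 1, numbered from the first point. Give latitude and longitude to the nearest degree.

≈ lat 75°S, lon 15°W

The haversine formula gives a central angle δ ≈ 0.882 rad (50.5°) between the endpoints.
Interpolate at f = 1/5 with slerp weights a = sin((1−f)δ)/sin δ ≈ 0.840, b = sin(fδ)/sin δ ≈ 0.227.
p = a·p₁ + b·p₂ ≈ (0.254, -0.067, -0.965); φ = arcsin(p_z) ≈ -74.77°, λ = atan2(p_y, p_x) ≈ -14.71°.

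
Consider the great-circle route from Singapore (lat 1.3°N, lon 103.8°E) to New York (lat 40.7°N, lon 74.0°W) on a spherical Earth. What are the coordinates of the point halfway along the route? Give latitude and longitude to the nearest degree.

≈ lat 70°N, lon 97°E

The haversine formula gives a central angle δ ≈ 2.408 rad (138.0°) between the endpoints.
Interpolate at f = 1/2 with slerp weights a = sin((1−f)δ)/sin δ ≈ 1.394, b = sin(fδ)/sin δ ≈ 1.394.
p = a·p₁ + b·p₂ ≈ (-0.041, 0.337, 0.940); φ = arcsin(p_z) ≈ 70.13°, λ = atan2(p_y, p_x) ≈ 96.95°.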